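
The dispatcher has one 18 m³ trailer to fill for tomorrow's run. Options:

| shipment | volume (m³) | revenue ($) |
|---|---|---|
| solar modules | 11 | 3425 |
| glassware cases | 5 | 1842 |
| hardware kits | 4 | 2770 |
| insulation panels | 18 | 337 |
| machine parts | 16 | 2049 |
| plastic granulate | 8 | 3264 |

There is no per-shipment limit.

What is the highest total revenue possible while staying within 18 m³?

11080

By revenue per m³: hardware kits 692.50, plastic granulate 408.00, glassware cases 368.40, solar modules 311.36 lead.
The ratio ordering already packs tightly: 4×hardware kits, 16 m³, 11080.
No other feasible combination exceeds 11080.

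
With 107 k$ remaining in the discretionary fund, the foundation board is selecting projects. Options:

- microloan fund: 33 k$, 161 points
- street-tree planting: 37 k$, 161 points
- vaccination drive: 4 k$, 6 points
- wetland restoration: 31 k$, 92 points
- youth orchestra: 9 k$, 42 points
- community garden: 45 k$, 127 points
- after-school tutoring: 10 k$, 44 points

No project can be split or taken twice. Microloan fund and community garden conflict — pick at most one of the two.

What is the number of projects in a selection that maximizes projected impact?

4

Best achievable projected impact is 420.
microloan fund + street-tree planting + vaccination drive + wetland restoration hits 420 at 105 k$.
Every optimal selection uses 4 projects.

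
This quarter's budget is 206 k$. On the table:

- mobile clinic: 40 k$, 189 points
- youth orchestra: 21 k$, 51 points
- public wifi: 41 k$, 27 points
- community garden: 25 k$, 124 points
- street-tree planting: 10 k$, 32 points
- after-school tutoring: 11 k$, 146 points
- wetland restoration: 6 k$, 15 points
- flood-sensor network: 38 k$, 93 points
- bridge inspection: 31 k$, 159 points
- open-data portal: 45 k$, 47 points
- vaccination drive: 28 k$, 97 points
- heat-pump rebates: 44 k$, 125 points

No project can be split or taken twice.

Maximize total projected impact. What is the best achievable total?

By projected impact per k$: after-school tutoring 13.27, bridge inspection 5.13, community garden 4.96, mobile clinic 4.72 lead.
The ratio heuristic lands on mobile clinic + community garden + street-tree planting + after-school tutoring + wetland restoration + bridge inspection + vaccination drive + heat-pump rebates (887) but leaves 11 k$ idle.
Dropping street-tree planting frees 10 k$; slotting in youth orchestra (21 k$) lifts the total to 906 at 206 k$.
Runner-up mobile clinic + youth orchestra + community garden + street-tree planting + after-school tutoring + flood-sensor network + bridge inspection + vaccination drive tops out at 891.

906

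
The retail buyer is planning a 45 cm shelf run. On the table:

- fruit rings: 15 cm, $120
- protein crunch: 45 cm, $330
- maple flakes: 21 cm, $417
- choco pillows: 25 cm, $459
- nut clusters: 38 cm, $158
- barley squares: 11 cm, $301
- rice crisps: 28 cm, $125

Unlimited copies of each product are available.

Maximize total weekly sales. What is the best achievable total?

The ratio ordering already packs tightly: 4×barley squares, 44 cm, 1204.
Nothing else within 45 cm beats 1204.

1204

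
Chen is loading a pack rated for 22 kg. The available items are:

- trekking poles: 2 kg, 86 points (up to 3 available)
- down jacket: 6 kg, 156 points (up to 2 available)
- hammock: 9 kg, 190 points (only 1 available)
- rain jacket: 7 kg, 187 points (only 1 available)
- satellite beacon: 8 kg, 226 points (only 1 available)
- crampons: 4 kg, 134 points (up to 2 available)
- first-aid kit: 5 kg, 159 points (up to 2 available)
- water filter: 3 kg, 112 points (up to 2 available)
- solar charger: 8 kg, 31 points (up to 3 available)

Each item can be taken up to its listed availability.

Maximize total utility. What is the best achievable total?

800

Filling by ratio: 3×trekking poles + 2×crampons + 2×water filter for 750, with 2 kg left unused.
The 8 kg tied up in 2×crampons is better spent on 2×first-aid kit — total rises to 800 (22 kg).
Nothing else within 22 kg beats 800.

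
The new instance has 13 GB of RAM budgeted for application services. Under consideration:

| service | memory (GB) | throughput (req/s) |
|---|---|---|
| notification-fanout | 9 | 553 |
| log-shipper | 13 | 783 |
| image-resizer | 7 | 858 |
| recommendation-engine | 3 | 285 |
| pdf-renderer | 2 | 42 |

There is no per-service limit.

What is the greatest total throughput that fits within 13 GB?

1428

The ratio ordering already packs tightly: image-resizer + 2×recommendation-engine, 13 GB, 1428.
That's the maximum — no swap from here does better than 1428.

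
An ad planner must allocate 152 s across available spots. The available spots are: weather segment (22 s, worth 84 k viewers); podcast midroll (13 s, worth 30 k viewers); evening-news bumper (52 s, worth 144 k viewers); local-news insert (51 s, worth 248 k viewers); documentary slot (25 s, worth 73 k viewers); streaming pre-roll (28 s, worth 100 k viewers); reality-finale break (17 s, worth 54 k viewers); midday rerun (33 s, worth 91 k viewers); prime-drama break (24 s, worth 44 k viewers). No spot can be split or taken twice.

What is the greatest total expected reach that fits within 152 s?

577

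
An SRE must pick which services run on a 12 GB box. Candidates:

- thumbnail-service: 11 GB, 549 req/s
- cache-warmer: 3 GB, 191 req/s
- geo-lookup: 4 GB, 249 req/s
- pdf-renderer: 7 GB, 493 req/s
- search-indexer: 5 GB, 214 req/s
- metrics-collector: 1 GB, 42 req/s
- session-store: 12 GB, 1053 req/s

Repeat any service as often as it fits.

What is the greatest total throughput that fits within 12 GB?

The ratio ordering already packs tightly: session-store, 12 GB, 1053.

1053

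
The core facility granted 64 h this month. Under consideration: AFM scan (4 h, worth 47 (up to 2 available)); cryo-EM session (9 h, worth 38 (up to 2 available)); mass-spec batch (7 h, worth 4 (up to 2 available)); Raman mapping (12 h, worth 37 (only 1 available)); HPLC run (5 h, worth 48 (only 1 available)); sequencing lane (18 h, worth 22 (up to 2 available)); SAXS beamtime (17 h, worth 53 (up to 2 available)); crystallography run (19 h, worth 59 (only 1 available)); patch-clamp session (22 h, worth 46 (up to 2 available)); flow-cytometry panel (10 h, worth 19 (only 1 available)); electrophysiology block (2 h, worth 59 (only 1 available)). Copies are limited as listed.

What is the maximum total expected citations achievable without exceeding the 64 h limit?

373

Filling by ratio: 2×AFM scan + 2×cryo-EM session + Raman mapping + HPLC run + SAXS beamtime + electrophysiology block for 367, with 2 h left unused.
Dropping SAXS beamtime frees 17 h; slotting in crystallography run (19 h) lifts the total to 373 at 64 h.
No other feasible combination exceeds 373.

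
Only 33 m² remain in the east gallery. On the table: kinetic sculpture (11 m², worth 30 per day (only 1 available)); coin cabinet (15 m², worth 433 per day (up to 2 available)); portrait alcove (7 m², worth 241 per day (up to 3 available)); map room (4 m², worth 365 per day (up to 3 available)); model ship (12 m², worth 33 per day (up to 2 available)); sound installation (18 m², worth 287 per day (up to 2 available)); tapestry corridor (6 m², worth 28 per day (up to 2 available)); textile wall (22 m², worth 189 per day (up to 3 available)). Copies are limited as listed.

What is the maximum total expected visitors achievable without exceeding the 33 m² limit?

1818

Ranking by ratio (expected visitors/m²): map room 91.25, portrait alcove 34.43, coin cabinet 28.87.
3×portrait alcove + 3×map room uses 33 of the 33 m² and totals 1818.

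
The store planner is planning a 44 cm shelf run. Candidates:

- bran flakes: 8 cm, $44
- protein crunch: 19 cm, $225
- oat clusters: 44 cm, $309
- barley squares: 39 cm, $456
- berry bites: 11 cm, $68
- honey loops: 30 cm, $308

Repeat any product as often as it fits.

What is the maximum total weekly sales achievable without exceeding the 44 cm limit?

Density check — protein crunch 11.84, barley squares 11.69, honey loops 10.27 are the best per cm.
Taking the top-ratio products first gives 2×protein crunch for 450 (38 cm).
Dropping 2×protein crunch frees 38 cm; slotting in barley squares (39 cm) lifts the total to 456 at 39 cm.
That's the maximum — no swap from here does better than 456.

456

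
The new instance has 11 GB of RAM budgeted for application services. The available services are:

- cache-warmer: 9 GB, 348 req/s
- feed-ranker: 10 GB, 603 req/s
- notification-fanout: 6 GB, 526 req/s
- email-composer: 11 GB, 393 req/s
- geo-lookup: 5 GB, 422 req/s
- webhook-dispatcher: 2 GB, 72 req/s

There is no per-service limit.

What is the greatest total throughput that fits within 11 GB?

948

The ratio ordering already packs tightly: notification-fanout + geo-lookup, 11 GB, 948.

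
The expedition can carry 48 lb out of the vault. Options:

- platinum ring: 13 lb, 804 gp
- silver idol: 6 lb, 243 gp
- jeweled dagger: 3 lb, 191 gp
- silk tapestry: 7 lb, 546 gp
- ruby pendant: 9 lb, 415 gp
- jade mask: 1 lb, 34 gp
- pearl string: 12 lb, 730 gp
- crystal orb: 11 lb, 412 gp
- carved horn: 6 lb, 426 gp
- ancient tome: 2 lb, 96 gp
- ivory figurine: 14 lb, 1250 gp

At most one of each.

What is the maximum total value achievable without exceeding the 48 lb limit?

3426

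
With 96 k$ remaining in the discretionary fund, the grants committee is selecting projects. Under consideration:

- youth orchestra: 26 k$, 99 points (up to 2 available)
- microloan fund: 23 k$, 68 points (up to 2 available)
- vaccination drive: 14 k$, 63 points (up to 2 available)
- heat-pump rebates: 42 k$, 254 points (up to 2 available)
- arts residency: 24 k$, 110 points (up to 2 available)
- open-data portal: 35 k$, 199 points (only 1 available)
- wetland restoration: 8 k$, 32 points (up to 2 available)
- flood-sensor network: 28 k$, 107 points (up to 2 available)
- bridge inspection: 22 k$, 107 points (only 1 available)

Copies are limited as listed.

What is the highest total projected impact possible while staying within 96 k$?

540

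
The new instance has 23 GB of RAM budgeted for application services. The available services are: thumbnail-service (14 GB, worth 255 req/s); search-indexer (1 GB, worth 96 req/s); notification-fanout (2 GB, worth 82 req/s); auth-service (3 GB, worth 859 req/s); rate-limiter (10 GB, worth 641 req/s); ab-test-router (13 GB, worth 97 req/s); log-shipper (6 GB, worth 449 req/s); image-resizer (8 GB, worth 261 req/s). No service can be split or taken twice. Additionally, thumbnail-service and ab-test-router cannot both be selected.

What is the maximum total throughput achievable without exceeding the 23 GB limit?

Best packing: search-indexer + notification-fanout + auth-service + rate-limiter + log-shipper — 22 GB, 2127 total.
The closest alternative, search-indexer + auth-service + rate-limiter + log-shipper, reaches only 2045.

2127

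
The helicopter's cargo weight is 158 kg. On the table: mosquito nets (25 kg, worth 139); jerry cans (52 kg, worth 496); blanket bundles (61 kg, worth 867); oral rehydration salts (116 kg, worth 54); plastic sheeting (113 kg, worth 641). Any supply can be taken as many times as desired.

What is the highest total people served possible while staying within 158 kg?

1873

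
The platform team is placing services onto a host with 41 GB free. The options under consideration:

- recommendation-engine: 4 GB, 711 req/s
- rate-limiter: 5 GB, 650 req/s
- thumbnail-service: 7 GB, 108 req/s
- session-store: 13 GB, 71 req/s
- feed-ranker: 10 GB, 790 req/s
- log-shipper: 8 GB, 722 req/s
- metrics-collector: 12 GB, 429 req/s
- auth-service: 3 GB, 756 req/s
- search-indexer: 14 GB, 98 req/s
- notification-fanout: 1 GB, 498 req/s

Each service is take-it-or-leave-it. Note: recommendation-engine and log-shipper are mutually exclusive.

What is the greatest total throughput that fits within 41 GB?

3845

Rate-limiter + feed-ranker + log-shipper + metrics-collector + auth-service + notification-fanout uses 39 of the 41 GB and totals 3845.
Nothing else feasible within 41 GB beats 3845.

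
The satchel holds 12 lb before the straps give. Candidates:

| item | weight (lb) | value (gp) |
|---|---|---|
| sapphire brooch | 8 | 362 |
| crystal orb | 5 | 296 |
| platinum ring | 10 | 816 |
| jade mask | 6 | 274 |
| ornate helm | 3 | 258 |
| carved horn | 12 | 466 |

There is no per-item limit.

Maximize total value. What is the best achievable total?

4×ornate helm uses 12 of the 12 lb and totals 1032.
No other feasible combination exceeds 1032.

1032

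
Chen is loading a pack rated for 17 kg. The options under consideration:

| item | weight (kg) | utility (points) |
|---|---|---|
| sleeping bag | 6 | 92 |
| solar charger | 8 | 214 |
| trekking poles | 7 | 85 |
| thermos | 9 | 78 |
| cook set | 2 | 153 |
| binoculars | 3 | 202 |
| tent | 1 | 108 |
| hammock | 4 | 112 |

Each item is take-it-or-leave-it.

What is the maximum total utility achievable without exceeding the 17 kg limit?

Taking the top-ratio items first gives sleeping bag + cook set + binoculars + tent + hammock for 667 (16 kg).
The 7 kg tied up in sleeping bag and tent is better spent on solar charger — total rises to 681 (17 kg).
That's the maximum — no swap from here does better than 681.

681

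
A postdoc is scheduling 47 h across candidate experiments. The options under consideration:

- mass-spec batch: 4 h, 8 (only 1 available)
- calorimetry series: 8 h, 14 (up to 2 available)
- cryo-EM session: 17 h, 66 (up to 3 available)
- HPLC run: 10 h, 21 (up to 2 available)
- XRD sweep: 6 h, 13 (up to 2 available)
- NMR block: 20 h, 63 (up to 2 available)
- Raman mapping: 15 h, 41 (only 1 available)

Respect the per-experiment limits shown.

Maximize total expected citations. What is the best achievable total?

The ratio ordering already packs tightly: 2×cryo-EM session + 2×XRD sweep, 46 h, 158.
No other feasible combination exceeds 158.

158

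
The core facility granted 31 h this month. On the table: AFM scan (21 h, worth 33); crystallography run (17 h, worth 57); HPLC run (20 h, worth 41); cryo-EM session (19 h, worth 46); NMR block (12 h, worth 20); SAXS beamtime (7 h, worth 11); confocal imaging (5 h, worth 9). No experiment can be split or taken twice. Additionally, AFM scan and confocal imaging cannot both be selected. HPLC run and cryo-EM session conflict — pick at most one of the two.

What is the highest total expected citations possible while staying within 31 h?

77

Best packing: crystallography run + NMR block — 29 h, 77 total.
Crystallography run + SAXS beamtime + confocal imaging (29 h) also reaches 77 — a tie, but nothing goes higher.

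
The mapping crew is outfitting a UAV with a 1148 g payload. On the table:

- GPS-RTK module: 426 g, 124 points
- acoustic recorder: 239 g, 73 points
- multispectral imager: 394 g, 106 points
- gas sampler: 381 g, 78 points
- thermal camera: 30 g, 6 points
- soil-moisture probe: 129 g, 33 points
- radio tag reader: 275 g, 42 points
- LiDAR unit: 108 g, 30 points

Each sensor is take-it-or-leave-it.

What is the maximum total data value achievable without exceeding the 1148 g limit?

309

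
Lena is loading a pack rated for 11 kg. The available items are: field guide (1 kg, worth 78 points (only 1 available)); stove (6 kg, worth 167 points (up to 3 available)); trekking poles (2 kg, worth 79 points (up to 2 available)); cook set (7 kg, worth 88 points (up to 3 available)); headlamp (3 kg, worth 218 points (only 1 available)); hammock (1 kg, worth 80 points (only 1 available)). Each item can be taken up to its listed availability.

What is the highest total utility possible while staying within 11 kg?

543

Taking the top-ratio items first gives field guide + 2×trekking poles + headlamp + hammock for 534 (9 kg).
Dropping 2×trekking poles frees 4 kg; slotting in stove (6 kg) lifts the total to 543 at 11 kg.
Nothing else within 11 kg beats 543.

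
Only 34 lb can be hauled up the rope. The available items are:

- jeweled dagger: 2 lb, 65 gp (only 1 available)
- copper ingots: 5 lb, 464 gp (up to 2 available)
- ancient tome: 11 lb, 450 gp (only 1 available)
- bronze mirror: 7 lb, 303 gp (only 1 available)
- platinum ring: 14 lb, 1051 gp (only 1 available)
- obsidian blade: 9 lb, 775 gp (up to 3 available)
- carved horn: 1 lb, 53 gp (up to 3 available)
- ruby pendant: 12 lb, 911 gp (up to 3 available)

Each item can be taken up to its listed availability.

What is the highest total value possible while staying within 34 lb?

2895

Density check — copper ingots 92.80, obsidian blade 86.11, ruby pendant 75.92 are the best per lb.
The ratio heuristic lands on jeweled dagger + 2×copper ingots + 2×obsidian blade + 3×carved horn (2702) but leaves 1 lb idle.
Dropping jeweled dagger and copper ingots and carved horn frees 8 lb; slotting in obsidian blade (9 lb) lifts the total to 2895 at 34 lb.
That's the maximum — no swap from here does better than 2895.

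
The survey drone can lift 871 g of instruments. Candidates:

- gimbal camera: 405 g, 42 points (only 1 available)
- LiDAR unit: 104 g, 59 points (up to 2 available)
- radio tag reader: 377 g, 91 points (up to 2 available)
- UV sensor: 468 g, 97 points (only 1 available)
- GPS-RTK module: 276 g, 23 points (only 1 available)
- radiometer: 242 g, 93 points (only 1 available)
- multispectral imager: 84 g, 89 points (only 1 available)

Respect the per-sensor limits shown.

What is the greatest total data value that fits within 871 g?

332

Greedy by ratio would take 2×LiDAR unit + GPS-RTK module + radiometer + multispectral imager: 810 g used, total 323.
The 380 g tied up in LiDAR unit and GPS-RTK module is better spent on radio tag reader — total rises to 332 (807 g).
Every other selection either busts 871 g or exceeds an availability limit or fails to beat 332.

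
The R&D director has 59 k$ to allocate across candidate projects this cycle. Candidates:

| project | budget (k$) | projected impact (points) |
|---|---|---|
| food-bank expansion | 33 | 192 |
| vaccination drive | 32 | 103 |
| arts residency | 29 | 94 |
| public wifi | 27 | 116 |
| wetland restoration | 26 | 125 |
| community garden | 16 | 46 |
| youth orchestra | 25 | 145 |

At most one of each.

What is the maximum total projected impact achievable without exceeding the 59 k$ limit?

337

The ratio ordering already packs tightly: food-bank expansion + youth orchestra, 58 k$, 337.
No other feasible combination exceeds 337.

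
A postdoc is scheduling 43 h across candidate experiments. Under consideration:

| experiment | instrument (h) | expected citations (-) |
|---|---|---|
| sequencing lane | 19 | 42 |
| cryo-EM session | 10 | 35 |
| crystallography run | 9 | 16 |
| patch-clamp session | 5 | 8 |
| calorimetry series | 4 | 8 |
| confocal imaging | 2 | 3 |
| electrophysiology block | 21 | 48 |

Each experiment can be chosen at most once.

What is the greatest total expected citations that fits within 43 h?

By expected citations per h: cryo-EM session 3.50, electrophysiology block 2.29, sequencing lane 2.21 lead.
Taking cryo-EM session + crystallography run + confocal imaging + electrophysiology block: 42 h used, 102 in expected citations.
Cryo-EM session + patch-clamp session + calorimetry series + confocal imaging + electrophysiology block matches that 102 at 42 h; no feasible combination exceeds it.

102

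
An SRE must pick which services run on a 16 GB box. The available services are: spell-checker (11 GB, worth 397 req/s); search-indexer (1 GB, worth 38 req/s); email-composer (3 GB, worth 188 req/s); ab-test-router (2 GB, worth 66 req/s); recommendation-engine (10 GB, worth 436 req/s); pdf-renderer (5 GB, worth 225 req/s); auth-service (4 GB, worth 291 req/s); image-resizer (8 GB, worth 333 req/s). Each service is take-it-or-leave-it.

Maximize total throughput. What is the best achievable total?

850

Filling by ratio: search-indexer + email-composer + ab-test-router + pdf-renderer + auth-service for 808, with 1 GB left unused.
The 7 GB tied up in ab-test-router and pdf-renderer is better spent on image-resizer — total rises to 850 (16 GB).
The closest alternative, email-composer + auth-service + image-resizer, reaches only 812.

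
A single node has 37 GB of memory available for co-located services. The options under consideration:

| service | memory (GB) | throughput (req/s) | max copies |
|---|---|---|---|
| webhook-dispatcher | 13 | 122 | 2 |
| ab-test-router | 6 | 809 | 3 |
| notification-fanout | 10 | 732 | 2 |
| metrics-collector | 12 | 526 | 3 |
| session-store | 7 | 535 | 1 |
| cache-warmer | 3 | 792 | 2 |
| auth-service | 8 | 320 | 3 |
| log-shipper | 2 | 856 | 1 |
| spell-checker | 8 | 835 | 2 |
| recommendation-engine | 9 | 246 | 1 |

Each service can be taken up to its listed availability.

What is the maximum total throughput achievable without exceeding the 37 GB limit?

5728

The ratio heuristic lands on 3×ab-test-router + 2×cache-warmer + log-shipper + spell-checker (5702) but leaves 3 GB idle.
Dropping ab-test-router frees 6 GB; slotting in spell-checker (8 GB) lifts the total to 5728 at 36 GB.
No other feasible combination exceeds 5728.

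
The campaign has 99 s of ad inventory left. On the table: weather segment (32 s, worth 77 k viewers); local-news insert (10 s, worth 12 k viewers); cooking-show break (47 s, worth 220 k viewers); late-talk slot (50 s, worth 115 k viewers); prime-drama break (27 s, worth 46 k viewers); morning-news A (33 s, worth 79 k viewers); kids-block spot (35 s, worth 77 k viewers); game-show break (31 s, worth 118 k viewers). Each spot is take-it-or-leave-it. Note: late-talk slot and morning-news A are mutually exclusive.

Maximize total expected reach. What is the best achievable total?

Taking local-news insert + cooking-show break + game-show break: 88 s used, 350 in expected reach.
Nothing else feasible within 99 s beats 350.

350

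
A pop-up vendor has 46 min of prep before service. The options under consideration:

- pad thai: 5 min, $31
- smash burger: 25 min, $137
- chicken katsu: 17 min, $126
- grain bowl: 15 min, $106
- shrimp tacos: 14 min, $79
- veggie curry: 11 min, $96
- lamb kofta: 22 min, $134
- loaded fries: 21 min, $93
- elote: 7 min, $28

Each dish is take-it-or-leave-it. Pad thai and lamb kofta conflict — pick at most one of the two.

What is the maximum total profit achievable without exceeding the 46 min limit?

328

Chicken katsu + grain bowl + veggie curry uses 43 of the 46 min and totals 328.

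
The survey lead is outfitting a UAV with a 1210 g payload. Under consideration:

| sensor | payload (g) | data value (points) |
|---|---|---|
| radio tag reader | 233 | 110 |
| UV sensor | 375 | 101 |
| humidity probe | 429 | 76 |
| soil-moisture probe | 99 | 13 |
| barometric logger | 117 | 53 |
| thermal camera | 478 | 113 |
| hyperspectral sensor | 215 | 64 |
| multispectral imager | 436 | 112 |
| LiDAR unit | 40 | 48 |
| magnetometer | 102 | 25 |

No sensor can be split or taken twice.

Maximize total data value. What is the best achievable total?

Ranking by ratio (data value/g): LiDAR unit 1.20, radio tag reader 0.47, barometric logger 0.45, hyperspectral sensor 0.30.
Greedy by ratio would take radio tag reader + UV sensor + soil-moisture probe + barometric logger + hyperspectral sensor + LiDAR unit + magnetometer: 1181 g used, total 414.
The 416 g tied up in soil-moisture probe and hyperspectral sensor and magnetometer is better spent on multispectral imager — total rises to 424 (1201 g).
No other feasible combination exceeds 424.

424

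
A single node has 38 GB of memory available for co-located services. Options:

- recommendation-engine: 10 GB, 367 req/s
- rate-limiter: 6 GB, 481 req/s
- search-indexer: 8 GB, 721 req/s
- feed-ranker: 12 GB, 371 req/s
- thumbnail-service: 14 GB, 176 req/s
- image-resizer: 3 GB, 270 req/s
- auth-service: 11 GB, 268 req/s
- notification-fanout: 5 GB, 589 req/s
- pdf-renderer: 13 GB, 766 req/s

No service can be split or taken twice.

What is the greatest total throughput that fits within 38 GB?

2827

Rate-limiter + search-indexer + image-resizer + notification-fanout + pdf-renderer uses 35 of the 38 GB and totals 2827.
Runner-up rate-limiter + search-indexer + notification-fanout + pdf-renderer tops out at 2557.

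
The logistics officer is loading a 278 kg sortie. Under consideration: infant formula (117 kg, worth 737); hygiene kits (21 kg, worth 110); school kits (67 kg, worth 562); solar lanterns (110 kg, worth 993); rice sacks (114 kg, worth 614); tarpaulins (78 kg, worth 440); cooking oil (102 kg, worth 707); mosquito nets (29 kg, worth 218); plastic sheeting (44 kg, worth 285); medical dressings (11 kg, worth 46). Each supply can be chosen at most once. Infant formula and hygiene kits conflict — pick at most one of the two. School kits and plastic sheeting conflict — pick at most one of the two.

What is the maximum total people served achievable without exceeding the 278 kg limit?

2105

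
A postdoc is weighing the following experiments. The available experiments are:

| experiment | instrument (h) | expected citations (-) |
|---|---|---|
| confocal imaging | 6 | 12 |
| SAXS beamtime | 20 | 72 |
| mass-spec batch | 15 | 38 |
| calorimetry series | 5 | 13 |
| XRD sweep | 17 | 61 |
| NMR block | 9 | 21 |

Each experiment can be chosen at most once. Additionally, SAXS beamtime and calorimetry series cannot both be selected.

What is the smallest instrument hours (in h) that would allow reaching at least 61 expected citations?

Need the lightest bundle worth ≥ 61.
Taking XRD sweep gives 61 (≥ 61) for 17 h.
Any bundle with less than 17 h falls short of 61.

17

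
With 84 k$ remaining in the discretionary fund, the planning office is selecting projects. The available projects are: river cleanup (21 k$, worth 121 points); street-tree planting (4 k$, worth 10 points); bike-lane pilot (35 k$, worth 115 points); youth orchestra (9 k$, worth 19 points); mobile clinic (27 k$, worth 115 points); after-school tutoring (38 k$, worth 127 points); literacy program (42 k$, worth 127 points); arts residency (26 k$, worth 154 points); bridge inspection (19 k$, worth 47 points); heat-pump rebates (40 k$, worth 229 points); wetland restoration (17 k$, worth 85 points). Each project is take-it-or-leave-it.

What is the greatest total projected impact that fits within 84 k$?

Greedy by ratio would take river cleanup + street-tree planting + youth orchestra + arts residency + wetland restoration: 77 k$ used, total 389.
Replace river cleanup and street-tree planting and youth orchestra with heat-pump rebates: the trade gains 79 net, giving 468 at 83 k$.
That's the maximum — no swap from here does better than 468.

468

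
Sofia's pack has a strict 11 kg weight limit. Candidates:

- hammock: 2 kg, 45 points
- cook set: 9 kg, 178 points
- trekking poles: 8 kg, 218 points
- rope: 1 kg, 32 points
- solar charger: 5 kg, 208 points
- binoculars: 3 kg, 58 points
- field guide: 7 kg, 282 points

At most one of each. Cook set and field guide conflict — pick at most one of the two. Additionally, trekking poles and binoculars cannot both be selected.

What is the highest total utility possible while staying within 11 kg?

372

Density check — solar charger 41.60, field guide 40.29, rope 32.00 are the best per kg.
Taking the top-ratio items first gives hammock + rope + solar charger + binoculars for 343 (11 kg).
Dropping hammock and solar charger frees 7 kg; slotting in field guide (7 kg) lifts the total to 372 at 11 kg.
Runner-up hammock + rope + field guide tops out at 359.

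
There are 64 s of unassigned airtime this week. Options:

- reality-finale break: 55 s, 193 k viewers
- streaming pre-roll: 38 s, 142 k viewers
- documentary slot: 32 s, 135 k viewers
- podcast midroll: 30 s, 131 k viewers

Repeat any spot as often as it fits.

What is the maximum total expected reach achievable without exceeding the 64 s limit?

Density check — podcast midroll 4.37, documentary slot 4.22, streaming pre-roll 3.74 are the best per s.
Filling by ratio: 2×podcast midroll for 262, with 4 s left unused.
The 60 s tied up in 2×podcast midroll is better spent on 2×documentary slot — total rises to 270 (64 s).

270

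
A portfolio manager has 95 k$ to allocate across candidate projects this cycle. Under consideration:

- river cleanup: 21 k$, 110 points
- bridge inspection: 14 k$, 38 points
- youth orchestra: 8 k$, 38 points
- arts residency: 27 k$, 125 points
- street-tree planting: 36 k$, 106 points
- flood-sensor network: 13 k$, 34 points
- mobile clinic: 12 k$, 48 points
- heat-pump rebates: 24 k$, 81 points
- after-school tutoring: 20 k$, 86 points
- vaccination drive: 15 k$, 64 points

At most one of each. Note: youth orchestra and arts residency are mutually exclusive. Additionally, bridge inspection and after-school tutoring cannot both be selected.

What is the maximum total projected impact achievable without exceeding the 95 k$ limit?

433

Best packing: river cleanup + arts residency + mobile clinic + after-school tutoring + vaccination drive — 95 k$, 433 total.
Next best is river cleanup + arts residency + flood-sensor network + mobile clinic + after-school tutoring at 403 (93 k$) — short by 30.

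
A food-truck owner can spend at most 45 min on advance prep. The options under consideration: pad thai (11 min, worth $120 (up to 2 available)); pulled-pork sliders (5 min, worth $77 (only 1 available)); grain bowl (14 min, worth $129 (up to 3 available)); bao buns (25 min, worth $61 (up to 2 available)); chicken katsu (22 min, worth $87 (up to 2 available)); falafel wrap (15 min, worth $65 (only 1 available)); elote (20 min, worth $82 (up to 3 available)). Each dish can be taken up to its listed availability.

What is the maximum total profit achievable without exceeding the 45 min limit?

A density-first pass picks 2×pad thai + pulled-pork sliders + grain bowl — 446 at 41 min.
Replace pad thai with grain bowl: the trade gains 9 net, giving 455 at 44 min.

455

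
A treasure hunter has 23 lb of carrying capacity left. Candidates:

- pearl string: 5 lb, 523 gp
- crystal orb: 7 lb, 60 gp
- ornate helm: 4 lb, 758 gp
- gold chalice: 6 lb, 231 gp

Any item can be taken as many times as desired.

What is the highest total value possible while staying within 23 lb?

By value per lb: ornate helm 189.50, pearl string 104.60, gold chalice 38.50, crystal orb 8.57 lead.
The ratio ordering already packs tightly: 5×ornate helm, 20 lb, 3790.

3790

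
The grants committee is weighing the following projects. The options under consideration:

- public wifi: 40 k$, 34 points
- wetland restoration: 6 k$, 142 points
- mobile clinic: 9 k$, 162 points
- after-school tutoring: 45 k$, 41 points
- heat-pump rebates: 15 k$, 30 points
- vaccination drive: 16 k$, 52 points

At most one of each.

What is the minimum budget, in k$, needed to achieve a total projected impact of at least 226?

15

Minimise k$ subject to total projected impact ≥ 226.
Taking wetland restoration + mobile clinic gives 304 (≥ 226) for 15 k$.
Below 15 k$ the best achievable stays under 226.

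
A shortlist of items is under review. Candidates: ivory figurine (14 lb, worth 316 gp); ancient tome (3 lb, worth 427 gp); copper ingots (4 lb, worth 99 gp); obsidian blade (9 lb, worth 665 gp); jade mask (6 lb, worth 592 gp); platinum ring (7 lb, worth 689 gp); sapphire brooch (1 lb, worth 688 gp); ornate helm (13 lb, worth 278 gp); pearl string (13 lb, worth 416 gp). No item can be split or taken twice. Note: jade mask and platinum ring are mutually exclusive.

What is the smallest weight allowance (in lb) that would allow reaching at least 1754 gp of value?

11

Minimise lb subject to total value ≥ 1754.
Taking ancient tome + platinum ring + sapphire brooch gives 1804 (≥ 1754) for 11 lb.
No combination under 11 lb hits 1754.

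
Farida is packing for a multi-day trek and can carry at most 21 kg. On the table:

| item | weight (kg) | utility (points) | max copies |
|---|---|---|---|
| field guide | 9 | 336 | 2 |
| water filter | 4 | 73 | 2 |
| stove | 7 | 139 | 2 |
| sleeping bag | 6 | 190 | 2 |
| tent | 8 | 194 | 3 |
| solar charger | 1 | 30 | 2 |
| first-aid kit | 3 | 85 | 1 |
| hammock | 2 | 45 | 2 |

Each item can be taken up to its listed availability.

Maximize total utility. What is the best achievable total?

757

Ranking by ratio (utility/kg): field guide 37.33, sleeping bag 31.67, solar charger 30.00, first-aid kit 28.33.
A density-first pass picks 2×field guide + 2×solar charger — 732 at 20 kg.
Replace 2×solar charger with first-aid kit: the trade gains 25 net, giving 757 at 21 kg.
Every other selection either busts 21 kg or exceeds an availability limit or fails to beat 757.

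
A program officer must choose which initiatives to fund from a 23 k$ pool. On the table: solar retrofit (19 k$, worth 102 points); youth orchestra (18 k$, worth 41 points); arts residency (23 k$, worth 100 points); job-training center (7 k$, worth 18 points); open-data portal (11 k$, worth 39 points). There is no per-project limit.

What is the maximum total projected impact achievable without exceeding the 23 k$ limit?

Density check — solar retrofit 5.37, arts residency 4.35, open-data portal 3.55, job-training center 2.57 are the best per k$.
Taking solar retrofit: 19 k$ used, 102 in projected impact.
No other feasible combination exceeds 102.

102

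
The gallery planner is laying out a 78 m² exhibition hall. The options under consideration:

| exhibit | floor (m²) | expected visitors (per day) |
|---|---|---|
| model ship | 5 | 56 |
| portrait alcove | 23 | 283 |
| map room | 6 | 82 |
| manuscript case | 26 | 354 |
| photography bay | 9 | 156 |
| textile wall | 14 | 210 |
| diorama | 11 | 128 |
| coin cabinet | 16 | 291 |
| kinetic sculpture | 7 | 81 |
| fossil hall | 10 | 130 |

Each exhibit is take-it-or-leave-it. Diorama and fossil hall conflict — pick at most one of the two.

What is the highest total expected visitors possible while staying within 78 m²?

Best packing: map room + manuscript case + photography bay + textile wall + coin cabinet + kinetic sculpture — 78 m², 1174 total.
Nothing else feasible within 78 m² beats 1174.

1174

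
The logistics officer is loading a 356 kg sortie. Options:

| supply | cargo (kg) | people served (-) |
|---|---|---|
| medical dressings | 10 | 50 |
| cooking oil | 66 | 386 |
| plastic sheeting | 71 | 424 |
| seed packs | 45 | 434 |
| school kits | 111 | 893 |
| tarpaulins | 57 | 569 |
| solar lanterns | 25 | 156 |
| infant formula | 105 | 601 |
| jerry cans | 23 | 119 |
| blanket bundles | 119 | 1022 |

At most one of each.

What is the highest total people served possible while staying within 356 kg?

Seed packs + school kits + tarpaulins + jerry cans + blanket bundles uses 355 of the 356 kg and totals 3037.

3037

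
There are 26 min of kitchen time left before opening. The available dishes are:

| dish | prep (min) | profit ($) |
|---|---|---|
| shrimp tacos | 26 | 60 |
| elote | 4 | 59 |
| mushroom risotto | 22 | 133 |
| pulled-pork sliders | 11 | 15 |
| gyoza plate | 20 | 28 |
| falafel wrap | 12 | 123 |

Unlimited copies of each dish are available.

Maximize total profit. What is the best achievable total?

The ratio ordering already packs tightly: 6×elote, 24 min, 354.
That's the maximum — no swap from here does better than 354.

354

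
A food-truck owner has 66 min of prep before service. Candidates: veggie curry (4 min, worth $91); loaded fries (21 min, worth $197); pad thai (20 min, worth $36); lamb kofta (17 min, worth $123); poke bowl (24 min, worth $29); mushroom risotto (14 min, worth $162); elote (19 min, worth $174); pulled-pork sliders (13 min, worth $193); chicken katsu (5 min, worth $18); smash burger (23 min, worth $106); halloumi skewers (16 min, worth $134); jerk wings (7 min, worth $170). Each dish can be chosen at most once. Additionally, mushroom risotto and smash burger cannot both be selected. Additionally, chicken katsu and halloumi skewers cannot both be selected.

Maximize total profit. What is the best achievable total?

831

By profit per min: jerk wings 24.29, veggie curry 22.75, pulled-pork sliders 14.85 lead.
Taking veggie curry + loaded fries + mushroom risotto + pulled-pork sliders + chicken katsu + jerk wings: 64 min used, 831 in profit.
That's the maximum — no feasible swap from here does better than 831.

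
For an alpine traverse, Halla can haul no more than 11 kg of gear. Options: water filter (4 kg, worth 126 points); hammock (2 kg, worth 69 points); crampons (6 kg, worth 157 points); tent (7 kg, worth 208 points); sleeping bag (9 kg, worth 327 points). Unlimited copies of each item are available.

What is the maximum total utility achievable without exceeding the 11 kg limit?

396

Best packing: hammock + sleeping bag — 11 kg, 396 total.
Nothing else within 11 kg beats 396.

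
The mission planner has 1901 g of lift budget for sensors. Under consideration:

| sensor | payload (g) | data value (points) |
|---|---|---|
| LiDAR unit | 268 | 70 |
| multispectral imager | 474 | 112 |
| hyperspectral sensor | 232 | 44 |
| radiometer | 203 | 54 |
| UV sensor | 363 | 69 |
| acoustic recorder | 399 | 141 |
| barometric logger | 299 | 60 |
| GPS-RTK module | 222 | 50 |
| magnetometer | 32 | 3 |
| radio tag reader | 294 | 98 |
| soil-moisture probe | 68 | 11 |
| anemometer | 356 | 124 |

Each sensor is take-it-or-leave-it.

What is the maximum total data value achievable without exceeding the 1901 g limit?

559

Greedy by ratio would take LiDAR unit + radiometer + acoustic recorder + GPS-RTK module + magnetometer + radio tag reader + soil-moisture probe + anemometer: 1842 g used, total 551.
The 425 g tied up in radiometer and GPS-RTK module is better spent on multispectral imager — total rises to 559 (1891 g).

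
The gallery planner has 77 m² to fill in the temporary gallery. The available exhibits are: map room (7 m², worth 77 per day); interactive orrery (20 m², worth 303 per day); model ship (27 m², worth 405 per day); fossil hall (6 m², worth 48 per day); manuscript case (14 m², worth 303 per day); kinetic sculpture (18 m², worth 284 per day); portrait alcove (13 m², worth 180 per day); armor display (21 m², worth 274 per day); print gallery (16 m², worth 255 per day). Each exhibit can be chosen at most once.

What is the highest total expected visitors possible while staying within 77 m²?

1266

Taking the top-ratio exhibits first gives map room + interactive orrery + manuscript case + kinetic sculpture + print gallery for 1222 (75 m²).
Dropping map room and kinetic sculpture frees 25 m²; slotting in model ship (27 m²) lifts the total to 1266 at 77 m².
Runner-up model ship + manuscript case + kinetic sculpture + print gallery tops out at 1247.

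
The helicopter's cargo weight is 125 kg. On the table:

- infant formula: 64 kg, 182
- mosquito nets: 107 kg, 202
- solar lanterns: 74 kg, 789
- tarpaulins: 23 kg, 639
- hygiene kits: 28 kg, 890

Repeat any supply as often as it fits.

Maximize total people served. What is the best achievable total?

Greedy by ratio would take 4×hygiene kits: 112 kg used, total 3560.
Replace 2×hygiene kits with 3×tarpaulins: the trade gains 137 net, giving 3697 at 125 kg.
Nothing else within 125 kg beats 3697.

3697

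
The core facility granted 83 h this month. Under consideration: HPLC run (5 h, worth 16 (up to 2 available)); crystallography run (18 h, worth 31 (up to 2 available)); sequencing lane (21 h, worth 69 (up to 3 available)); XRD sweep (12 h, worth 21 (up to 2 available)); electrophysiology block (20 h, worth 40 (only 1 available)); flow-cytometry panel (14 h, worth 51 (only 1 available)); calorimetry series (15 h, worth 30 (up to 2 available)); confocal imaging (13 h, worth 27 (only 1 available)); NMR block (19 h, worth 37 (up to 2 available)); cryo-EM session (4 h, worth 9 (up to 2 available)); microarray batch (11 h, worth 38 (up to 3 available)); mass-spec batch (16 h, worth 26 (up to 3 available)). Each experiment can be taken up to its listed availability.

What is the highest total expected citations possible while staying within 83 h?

Greedy by ratio would take 2×HPLC run + sequencing lane + flow-cytometry panel + cryo-EM session + 3×microarray batch: 82 h used, total 275.
Replace HPLC run and cryo-EM session and microarray batch with sequencing lane: the trade gains 6 net, giving 281 at 83 h.

281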